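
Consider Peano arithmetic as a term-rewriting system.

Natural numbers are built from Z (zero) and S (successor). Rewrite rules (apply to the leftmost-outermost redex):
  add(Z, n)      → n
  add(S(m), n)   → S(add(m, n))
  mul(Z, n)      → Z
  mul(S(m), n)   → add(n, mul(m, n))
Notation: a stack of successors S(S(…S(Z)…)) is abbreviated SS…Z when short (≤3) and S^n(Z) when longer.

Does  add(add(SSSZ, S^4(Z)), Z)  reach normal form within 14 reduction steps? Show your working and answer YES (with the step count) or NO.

Answer: YES — reaches normal form S^7(Z) in 12 ≤ 14 steps

Reduction:
  start: add(add(SSSZ, S^4(Z)), Z)
  →1  add(S(add(SSZ, S^4(Z))), Z)
  →2  S(add(add(SSZ, S^4(Z)), Z))
  →3  S(add(S(add(SZ, S^4(Z))), Z))
  →4  S(S(add(add(SZ, S^4(Z)), Z)))
  →5  S(S(add(S(add(Z, S^4(Z))), Z)))
  →6  S(S(S(add(add(Z, S^4(Z)), Z))))
  →7  S(S(S(add(S^4(Z), Z))))
  →8  S(S(S(S(add(SSSZ, Z)))))
  →9  S(S(S(S(S(add(SSZ, Z))))))
  →10  S(S(S(S(S(S(add(SZ, Z)))))))
  →11  S(S(S(S(S(S(S(add(Z, Z))))))))
  →12  S^7(Z)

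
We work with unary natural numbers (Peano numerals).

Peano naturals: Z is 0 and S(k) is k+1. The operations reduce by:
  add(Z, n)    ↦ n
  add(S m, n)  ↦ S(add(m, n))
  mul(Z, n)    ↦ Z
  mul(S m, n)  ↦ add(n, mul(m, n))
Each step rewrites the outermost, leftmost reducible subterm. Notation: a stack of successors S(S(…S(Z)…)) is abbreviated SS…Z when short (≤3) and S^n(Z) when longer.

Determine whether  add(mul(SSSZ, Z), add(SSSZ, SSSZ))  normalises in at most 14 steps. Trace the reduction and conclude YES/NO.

Answer: YES — reaches normal form S^6(Z) in 12 ≤ 14 steps

Derivation:
  start: add(mul(SSSZ, Z), add(SSSZ, SSSZ))
  step 1: add(add(Z, mul(SSZ, Z)), add(SSSZ, SSSZ))
  step 2: add(mul(SSZ, Z), add(SSSZ, SSSZ))
  step 3: add(add(Z, mul(SZ, Z)), add(SSSZ, SSSZ))
  step 4: add(mul(SZ, Z), add(SSSZ, SSSZ))
  step 5: add(add(Z, mul(Z, Z)), add(SSSZ, SSSZ))
  step 6: add(mul(Z, Z), add(SSSZ, SSSZ))
  step 7: add(Z, add(SSSZ, SSSZ))
  step 8: add(SSSZ, SSSZ)
  step 9: S(add(SSZ, SSSZ))
  step 10: S(S(add(SZ, SSSZ)))
  step 11: S(S(S(add(Z, SSSZ))))
  step 12: S^6(Z)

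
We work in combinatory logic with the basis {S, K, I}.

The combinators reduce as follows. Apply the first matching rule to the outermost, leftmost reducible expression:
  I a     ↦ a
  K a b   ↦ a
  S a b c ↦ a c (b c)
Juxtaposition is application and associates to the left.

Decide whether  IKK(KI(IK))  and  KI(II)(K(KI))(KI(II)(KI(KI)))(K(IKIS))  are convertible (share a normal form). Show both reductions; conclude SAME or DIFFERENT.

Answer: DIFFERENT — A ⇓ K, B ⇓ I

Reduction:
Term A:
  start: IKK(KI(IK))
  →1  KK(KI(IK))
  →2  K

Term B:
  start: KI(II)(K(KI))(KI(II)(KI(KI)))(K(IKIS))
  →1  I(K(KI))(KI(II)(KI(KI)))(K(IKIS))
  →2  K(KI)(KI(II)(KI(KI)))(K(IKIS))
  →3  KI(K(IKIS))
  →4  I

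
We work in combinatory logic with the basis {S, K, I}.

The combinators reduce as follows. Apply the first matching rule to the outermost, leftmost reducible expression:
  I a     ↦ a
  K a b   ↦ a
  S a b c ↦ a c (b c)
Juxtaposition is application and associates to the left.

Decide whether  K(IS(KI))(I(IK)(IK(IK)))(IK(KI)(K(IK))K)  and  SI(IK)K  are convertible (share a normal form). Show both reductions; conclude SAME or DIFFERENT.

Term A:
  start: K(IS(KI))(I(IK)(IK(IK)))(IK(KI)(K(IK))K)
  →1  IS(KI)(IK(KI)(K(IK))K)
  →2  S(KI)(IK(KI)(K(IK))K)
  →3  S(KI)(K(KI)(K(IK))K)
  →4  S(KI)(KIK)
  →5  S(KI)I

Term B:
  start: SI(IK)K
  →1  IK(IKK)
  →2  K(IKK)
  →3  K(KK)

Answer: DIFFERENT — A ⇓ S(KI)I, B ⇓ K(KK)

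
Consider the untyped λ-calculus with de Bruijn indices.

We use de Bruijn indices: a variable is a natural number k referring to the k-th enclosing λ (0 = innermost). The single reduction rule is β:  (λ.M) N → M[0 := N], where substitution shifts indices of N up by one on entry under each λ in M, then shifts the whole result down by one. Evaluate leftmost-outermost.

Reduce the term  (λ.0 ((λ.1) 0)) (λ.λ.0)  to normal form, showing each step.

Answer: normal form = λ.0  (in 2 steps)

Working:
  start: (λ.0 ((λ.1) 0)) (λ.λ.0)
  →1  (λ.λ.0) ((λ.λ.λ.0) (λ.λ.0))
  →2  λ.0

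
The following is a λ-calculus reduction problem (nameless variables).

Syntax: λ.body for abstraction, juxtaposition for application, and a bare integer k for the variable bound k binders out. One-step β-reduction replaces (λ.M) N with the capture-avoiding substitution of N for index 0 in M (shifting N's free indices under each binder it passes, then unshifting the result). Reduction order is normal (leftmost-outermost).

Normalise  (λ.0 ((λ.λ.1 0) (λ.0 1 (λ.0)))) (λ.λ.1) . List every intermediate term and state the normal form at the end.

  start: (λ.0 ((λ.λ.1 0) (λ.0 1 (λ.0)))) (λ.λ.1)
  [1] (λ.λ.1) ((λ.λ.1 0) (λ.0 (λ.λ.1) (λ.0)))
  [2] λ.(λ.λ.1 0) (λ.0 (λ.λ.1) (λ.0))
  [3] λ.λ.(λ.0 (λ.λ.1) (λ.0)) 0
  [4] λ.λ.0 (λ.λ.1) (λ.0)

Answer: normal form = λ.λ.0 (λ.λ.1) (λ.0)  (in 4 steps)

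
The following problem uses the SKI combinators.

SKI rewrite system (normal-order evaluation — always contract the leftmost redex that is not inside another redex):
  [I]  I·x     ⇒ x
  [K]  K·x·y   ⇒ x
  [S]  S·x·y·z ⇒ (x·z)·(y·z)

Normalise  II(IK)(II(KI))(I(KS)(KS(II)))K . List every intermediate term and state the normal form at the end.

  start: II(IK)(II(KI))(I(KS)(KS(II)))K
  step 1: I(IK)(II(KI))(I(KS)(KS(II)))K
  step 2: IK(II(KI))(I(KS)(KS(II)))K
  step 3: K(II(KI))(I(KS)(KS(II)))K
  step 4: II(KI)K
  step 5: I(KI)K
  step 6: KIK
  step 7: I

Answer: normal form = I  (in 7 steps)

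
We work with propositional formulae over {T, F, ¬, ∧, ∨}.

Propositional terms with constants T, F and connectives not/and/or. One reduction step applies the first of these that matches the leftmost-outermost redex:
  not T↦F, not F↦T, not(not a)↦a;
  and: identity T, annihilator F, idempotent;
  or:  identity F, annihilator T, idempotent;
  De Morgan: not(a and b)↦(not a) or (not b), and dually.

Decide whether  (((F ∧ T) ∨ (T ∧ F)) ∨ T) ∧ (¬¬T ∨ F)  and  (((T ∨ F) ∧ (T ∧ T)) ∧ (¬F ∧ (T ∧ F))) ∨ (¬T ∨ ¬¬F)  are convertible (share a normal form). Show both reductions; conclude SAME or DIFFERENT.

Answer: DIFFERENT — A ⇓ T, B ⇓ F

Derivation:
Term A:
  start: (((F ∧ T) ∨ (T ∧ F)) ∨ T) ∧ (¬¬T ∨ F)
  step 1: T ∧ (¬¬T ∨ F)
  step 2: ¬¬T ∨ F
  step 3: ¬¬T
  step 4: T

Term B:
  start: (((T ∨ F) ∧ (T ∧ T)) ∧ (¬F ∧ (T ∧ F))) ∨ (¬T ∨ ¬¬F)
  step 1: ((T ∧ (T ∧ T)) ∧ (¬F ∧ (T ∧ F))) ∨ (¬T ∨ ¬¬F)
  step 2: ((T ∧ T) ∧ (¬F ∧ (T ∧ F))) ∨ (¬T ∨ ¬¬F)
  step 3: (T ∧ (¬F ∧ (T ∧ F))) ∨ (¬T ∨ ¬¬F)
  step 4: (¬F ∧ (T ∧ F)) ∨ (¬T ∨ ¬¬F)
  step 5: (T ∧ (T ∧ F)) ∨ (¬T ∨ ¬¬F)
  step 6: (T ∧ F) ∨ (¬T ∨ ¬¬F)
  step 7: F ∨ (¬T ∨ ¬¬F)
  step 8: ¬T ∨ ¬¬F
  step 9: F ∨ ¬¬F
  step 10: ¬¬F
  step 11: F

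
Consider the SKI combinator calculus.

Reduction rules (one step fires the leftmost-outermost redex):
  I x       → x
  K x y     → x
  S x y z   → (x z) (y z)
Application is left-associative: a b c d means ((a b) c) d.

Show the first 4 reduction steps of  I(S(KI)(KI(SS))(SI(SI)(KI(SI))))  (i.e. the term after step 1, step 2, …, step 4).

Answer: after 4 steps: KI(SS)(SI(SI)(KI(SI)))

Derivation:
  start: I(S(KI)(KI(SS))(SI(SI)(KI(SI))))
  step 1: S(KI)(KI(SS))(SI(SI)(KI(SI)))
  step 2: KI(SI(SI)(KI(SI)))(KI(SS)(SI(SI)(KI(SI))))
  step 3: I(KI(SS)(SI(SI)(KI(SI))))
  step 4: KI(SS)(SI(SI)(KI(SI)))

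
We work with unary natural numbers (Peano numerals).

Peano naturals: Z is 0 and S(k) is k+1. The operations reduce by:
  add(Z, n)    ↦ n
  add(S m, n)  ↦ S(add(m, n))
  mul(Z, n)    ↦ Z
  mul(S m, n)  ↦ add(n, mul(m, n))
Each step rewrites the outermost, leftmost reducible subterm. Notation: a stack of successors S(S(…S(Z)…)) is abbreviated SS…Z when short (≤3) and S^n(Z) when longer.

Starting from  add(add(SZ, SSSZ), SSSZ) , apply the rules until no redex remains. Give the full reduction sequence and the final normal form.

  start: add(add(SZ, SSSZ), SSSZ)
  →1  add(S(add(Z, SSSZ)), SSSZ)
  →2  S(add(add(Z, SSSZ), SSSZ))
  →3  S(add(SSSZ, SSSZ))
  →4  S(S(add(SSZ, SSSZ)))
  →5  S(S(S(add(SZ, SSSZ))))
  →6  S(S(S(S(add(Z, SSSZ)))))
  →7  S^7(Z)

Answer: normal form = S^7(Z)  (in 7 steps)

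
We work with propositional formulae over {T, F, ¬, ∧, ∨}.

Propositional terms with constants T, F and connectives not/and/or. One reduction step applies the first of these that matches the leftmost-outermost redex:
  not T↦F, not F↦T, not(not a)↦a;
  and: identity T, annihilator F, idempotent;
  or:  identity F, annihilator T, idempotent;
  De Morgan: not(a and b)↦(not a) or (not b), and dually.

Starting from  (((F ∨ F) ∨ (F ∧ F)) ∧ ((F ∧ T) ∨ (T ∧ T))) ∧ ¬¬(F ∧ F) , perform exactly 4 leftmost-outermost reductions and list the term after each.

Answer: after 4 steps: F ∧ ¬¬(F ∧ F)

Working:
  start: (((F ∨ F) ∨ (F ∧ F)) ∧ ((F ∧ T) ∨ (T ∧ T))) ∧ ¬¬(F ∧ F)
  [1] ((F ∨ (F ∧ F)) ∧ ((F ∧ T) ∨ (T ∧ T))) ∧ ¬¬(F ∧ F)
  [2] ((F ∧ F) ∧ ((F ∧ T) ∨ (T ∧ T))) ∧ ¬¬(F ∧ F)
  [3] (F ∧ ((F ∧ T) ∨ (T ∧ T))) ∧ ¬¬(F ∧ F)
  [4] F ∧ ¬¬(F ∧ F)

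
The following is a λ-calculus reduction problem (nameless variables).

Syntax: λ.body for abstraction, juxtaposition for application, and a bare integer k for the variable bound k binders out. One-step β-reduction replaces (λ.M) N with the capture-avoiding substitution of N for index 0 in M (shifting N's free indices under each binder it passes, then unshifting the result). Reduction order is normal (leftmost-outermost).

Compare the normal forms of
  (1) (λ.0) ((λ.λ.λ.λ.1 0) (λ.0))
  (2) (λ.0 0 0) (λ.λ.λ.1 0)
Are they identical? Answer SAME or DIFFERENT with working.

Answer: SAME — A ⇓ λ.λ.λ.1 0, B ⇓ λ.λ.λ.1 0

Working:
Term A:
  start: (λ.0) ((λ.λ.λ.λ.1 0) (λ.0))
  →1  (λ.λ.λ.λ.1 0) (λ.0)
  →2  λ.λ.λ.1 0

Term B:
  start: (λ.0 0 0) (λ.λ.λ.1 0)
  →1  (λ.λ.λ.1 0) (λ.λ.λ.1 0) (λ.λ.λ.1 0)
  →2  (λ.λ.1 0) (λ.λ.λ.1 0)
  →3  λ.(λ.λ.λ.1 0) 0
  →4  λ.λ.λ.1 0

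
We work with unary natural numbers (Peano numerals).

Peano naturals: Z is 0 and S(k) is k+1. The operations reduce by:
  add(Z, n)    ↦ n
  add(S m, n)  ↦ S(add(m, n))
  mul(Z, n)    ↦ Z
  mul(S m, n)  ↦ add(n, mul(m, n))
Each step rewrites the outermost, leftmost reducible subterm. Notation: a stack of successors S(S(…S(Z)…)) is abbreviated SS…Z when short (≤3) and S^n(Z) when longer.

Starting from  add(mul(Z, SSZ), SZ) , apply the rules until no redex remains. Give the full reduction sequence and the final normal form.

  start: add(mul(Z, SSZ), SZ)
  →1  add(Z, SZ)
  →2  SZ

Answer: normal form = SZ  (in 2 steps)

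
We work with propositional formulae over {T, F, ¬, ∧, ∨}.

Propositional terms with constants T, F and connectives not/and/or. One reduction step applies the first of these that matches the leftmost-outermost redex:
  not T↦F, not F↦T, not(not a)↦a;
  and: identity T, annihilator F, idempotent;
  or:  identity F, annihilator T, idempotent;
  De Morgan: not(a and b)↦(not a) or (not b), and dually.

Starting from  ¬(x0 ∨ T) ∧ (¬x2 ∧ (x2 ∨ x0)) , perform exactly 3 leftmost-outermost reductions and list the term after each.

  start: ¬(x0 ∨ T) ∧ (¬x2 ∧ (x2 ∨ x0))
  →1  (¬x0 ∧ ¬T) ∧ (¬x2 ∧ (x2 ∨ x0))
  →2  (¬x0 ∧ F) ∧ (¬x2 ∧ (x2 ∨ x0))
  →3  F ∧ (¬x2 ∧ (x2 ∨ x0))

Answer: after 3 steps: F ∧ (¬x2 ∧ (x2 ∨ x0))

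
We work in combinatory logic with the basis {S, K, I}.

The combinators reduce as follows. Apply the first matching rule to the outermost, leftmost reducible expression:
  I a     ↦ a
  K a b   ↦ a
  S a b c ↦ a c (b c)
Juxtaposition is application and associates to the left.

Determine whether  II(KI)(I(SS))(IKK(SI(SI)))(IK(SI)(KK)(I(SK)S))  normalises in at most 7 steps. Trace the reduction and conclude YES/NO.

  start: II(KI)(I(SS))(IKK(SI(SI)))(IK(SI)(KK)(I(SK)S))
  →1  I(KI)(I(SS))(IKK(SI(SI)))(IK(SI)(KK)(I(SK)S))
  →2  KI(I(SS))(IKK(SI(SI)))(IK(SI)(KK)(I(SK)S))
  →3  I(IKK(SI(SI)))(IK(SI)(KK)(I(SK)S))
  →4  IKK(SI(SI))(IK(SI)(KK)(I(SK)S))
  →5  KK(SI(SI))(IK(SI)(KK)(I(SK)S))
  →6  K(IK(SI)(KK)(I(SK)S))
  →7  K(K(SI)(KK)(I(SK)S))

Answer: NO — after 7 steps the term is K(K(SI)(KK)(I(SK)S)), not yet normal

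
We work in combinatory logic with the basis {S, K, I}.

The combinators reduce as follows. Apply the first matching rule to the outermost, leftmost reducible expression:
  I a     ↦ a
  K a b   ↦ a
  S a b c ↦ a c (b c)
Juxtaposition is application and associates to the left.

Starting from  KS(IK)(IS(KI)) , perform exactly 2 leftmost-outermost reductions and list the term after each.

Answer: after 2 steps: S(S(KI))

Derivation:
  start: KS(IK)(IS(KI))
  step 1: S(IS(KI))
  step 2: S(S(KI))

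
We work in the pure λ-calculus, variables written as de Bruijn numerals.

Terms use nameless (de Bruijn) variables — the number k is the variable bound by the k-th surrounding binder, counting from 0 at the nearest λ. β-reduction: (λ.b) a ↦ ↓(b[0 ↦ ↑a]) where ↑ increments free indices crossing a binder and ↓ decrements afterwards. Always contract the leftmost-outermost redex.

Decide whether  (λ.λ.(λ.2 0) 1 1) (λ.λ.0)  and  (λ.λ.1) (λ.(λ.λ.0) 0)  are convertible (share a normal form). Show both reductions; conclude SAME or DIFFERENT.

Answer: SAME — A ⇓ λ.λ.λ.0, B ⇓ λ.λ.λ.0

Derivation:
Term A:
  start: (λ.λ.(λ.2 0) 1 1) (λ.λ.0)
  step 1: λ.(λ.(λ.λ.0) 0) (λ.λ.0) (λ.λ.0)
  step 2: λ.(λ.λ.0) (λ.λ.0) (λ.λ.0)
  step 3: λ.(λ.0) (λ.λ.0)
  step 4: λ.λ.λ.0

Term B:
  start: (λ.λ.1) (λ.(λ.λ.0) 0)
  step 1: λ.λ.(λ.λ.0) 0
  step 2: λ.λ.λ.0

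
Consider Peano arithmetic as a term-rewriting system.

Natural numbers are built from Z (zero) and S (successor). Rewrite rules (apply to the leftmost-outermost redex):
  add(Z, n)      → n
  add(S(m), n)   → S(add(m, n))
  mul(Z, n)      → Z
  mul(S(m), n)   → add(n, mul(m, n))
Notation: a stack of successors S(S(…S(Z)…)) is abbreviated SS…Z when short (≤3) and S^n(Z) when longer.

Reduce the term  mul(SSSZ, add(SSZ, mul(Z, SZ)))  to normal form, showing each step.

Answer: normal form = S^6(Z)  (in 25 steps)

Derivation:
  start: mul(SSSZ, add(SSZ, mul(Z, SZ)))
  step 1: add(add(SSZ, mul(Z, SZ)), mul(SSZ, add(SSZ, mul(Z, SZ))))
  step 2: add(S(add(SZ, mul(Z, SZ))), mul(SSZ, add(SSZ, mul(Z, SZ))))
  step 3: S(add(add(SZ, mul(Z, SZ)), mul(SSZ, add(SSZ, mul(Z, SZ)))))
  step 4: S(add(S(add(Z, mul(Z, SZ))), mul(SSZ, add(SSZ, mul(Z, SZ)))))
  step 5: S(S(add(add(Z, mul(Z, SZ)), mul(SSZ, add(SSZ, mul(Z, SZ))))))
  step 6: S(S(add(mul(Z, SZ), mul(SSZ, add(SSZ, mul(Z, SZ))))))
  step 7: S(S(add(Z, mul(SSZ, add(SSZ, mul(Z, SZ))))))
  step 8: S(S(mul(SSZ, add(SSZ, mul(Z, SZ)))))
  step 9: S(S(add(add(SSZ, mul(Z, SZ)), mul(SZ, add(SSZ, mul(Z, SZ))))))
  step 10: S(S(add(S(add(SZ, mul(Z, SZ))), mul(SZ, add(SSZ, mul(Z, SZ))))))
  step 11: S(S(S(add(add(SZ, mul(Z, SZ)), mul(SZ, add(SSZ, mul(Z, SZ)))))))
  step 12: S(S(S(add(S(add(Z, mul(Z, SZ))), mul(SZ, add(SSZ, mul(Z, SZ)))))))
  step 13: S(S(S(S(add(add(Z, mul(Z, SZ)), mul(SZ, add(SSZ, mul(Z, SZ))))))))
  step 14: S(S(S(S(add(mul(Z, SZ), mul(SZ, add(SSZ, mul(Z, SZ))))))))
  step 15: S(S(S(S(add(Z, mul(SZ, add(SSZ, mul(Z, SZ))))))))
  step 16: S(S(S(S(mul(SZ, add(SSZ, mul(Z, SZ)))))))
  step 17: S(S(S(S(add(add(SSZ, mul(Z, SZ)), mul(Z, add(SSZ, mul(Z, SZ))))))))
  step 18: S(S(S(S(add(S(add(SZ, mul(Z, SZ))), mul(Z, add(SSZ, mul(Z, SZ))))))))
  step 19: S(S(S(S(S(add(add(SZ, mul(Z, SZ)), mul(Z, add(SSZ, mul(Z, SZ)))))))))
  step 20: S(S(S(S(S(add(S(add(Z, mul(Z, SZ))), mul(Z, add(SSZ, mul(Z, SZ)))))))))
  step 21: S(S(S(S(S(S(add(add(Z, mul(Z, SZ)), mul(Z, add(SSZ, mul(Z, SZ))))))))))
  step 22: S(S(S(S(S(S(add(mul(Z, SZ), mul(Z, add(SSZ, mul(Z, SZ))))))))))
  step 23: S(S(S(S(S(S(add(Z, mul(Z, add(SSZ, mul(Z, SZ))))))))))
  step 24: S(S(S(S(S(S(mul(Z, add(SSZ, mul(Z, SZ)))))))))
  step 25: S^6(Z)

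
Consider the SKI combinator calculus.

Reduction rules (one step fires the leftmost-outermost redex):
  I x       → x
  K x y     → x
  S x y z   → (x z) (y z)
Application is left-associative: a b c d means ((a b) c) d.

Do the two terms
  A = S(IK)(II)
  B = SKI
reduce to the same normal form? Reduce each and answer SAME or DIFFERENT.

Term A:
  start: S(IK)(II)
  [1] SK(II)
  [2] SKI

Term B:
  start: SKI

Answer: SAME — A ⇓ SKI, B ⇓ SKI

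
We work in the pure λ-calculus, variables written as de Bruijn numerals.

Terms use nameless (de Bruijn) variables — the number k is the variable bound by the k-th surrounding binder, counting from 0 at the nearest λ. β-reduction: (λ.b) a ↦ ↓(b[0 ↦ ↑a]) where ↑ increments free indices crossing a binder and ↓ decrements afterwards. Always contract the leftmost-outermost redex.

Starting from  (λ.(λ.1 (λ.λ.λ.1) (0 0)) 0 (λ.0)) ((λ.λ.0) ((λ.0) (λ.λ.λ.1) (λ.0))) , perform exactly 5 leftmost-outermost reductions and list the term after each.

  start: (λ.(λ.1 (λ.λ.λ.1) (0 0)) 0 (λ.0)) ((λ.λ.0) ((λ.0) (λ.λ.λ.1) (λ.0)))
  step 1: (λ.(λ.λ.0) ((λ.0) (λ.λ.λ.1) (λ.0)) (λ.λ.λ.1) (0 0)) ((λ.λ.0) ((λ.0) (λ.λ.λ.1) (λ.0))) (λ.0)
  step 2: (λ.λ.0) ((λ.0) (λ.λ.λ.1) (λ.0)) (λ.λ.λ.1) ((λ.λ.0) ((λ.0) (λ.λ.λ.1) (λ.0)) ((λ.λ.0) ((λ.0) (λ.λ.λ.1) (λ.0)))) (λ.0)
  step 3: (λ.0) (λ.λ.λ.1) ((λ.λ.0) ((λ.0) (λ.λ.λ.1) (λ.0)) ((λ.λ.0) ((λ.0) (λ.λ.λ.1) (λ.0)))) (λ.0)
  step 4: (λ.λ.λ.1) ((λ.λ.0) ((λ.0) (λ.λ.λ.1) (λ.0)) ((λ.λ.0) ((λ.0) (λ.λ.λ.1) (λ.0)))) (λ.0)
  step 5: (λ.λ.1) (λ.0)

Answer: after 5 steps: (λ.λ.1) (λ.0)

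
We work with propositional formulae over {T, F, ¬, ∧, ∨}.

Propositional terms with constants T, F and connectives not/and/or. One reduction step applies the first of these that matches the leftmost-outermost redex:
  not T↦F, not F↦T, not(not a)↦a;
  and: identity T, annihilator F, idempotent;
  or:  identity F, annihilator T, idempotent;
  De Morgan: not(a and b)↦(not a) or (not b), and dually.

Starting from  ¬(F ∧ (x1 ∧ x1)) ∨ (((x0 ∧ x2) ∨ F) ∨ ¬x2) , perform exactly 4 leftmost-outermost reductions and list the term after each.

Answer: after 4 steps: T

Derivation:
  start: ¬(F ∧ (x1 ∧ x1)) ∨ (((x0 ∧ x2) ∨ F) ∨ ¬x2)
  step 1: (¬F ∨ ¬(x1 ∧ x1)) ∨ (((x0 ∧ x2) ∨ F) ∨ ¬x2)
  step 2: (T ∨ ¬(x1 ∧ x1)) ∨ (((x0 ∧ x2) ∨ F) ∨ ¬x2)
  step 3: T ∨ (((x0 ∧ x2) ∨ F) ∨ ¬x2)
  step 4: T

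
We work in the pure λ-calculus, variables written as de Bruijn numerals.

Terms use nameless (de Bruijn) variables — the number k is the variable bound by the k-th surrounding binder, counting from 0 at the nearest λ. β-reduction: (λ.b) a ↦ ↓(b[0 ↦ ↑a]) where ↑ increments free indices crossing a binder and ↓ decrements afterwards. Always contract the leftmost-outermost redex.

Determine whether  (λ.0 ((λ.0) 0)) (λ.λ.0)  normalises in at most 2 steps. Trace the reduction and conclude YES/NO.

Answer: YES — reaches normal form λ.0 in 2 ≤ 2 steps

Working:
  start: (λ.0 ((λ.0) 0)) (λ.λ.0)
  [1] (λ.λ.0) ((λ.0) (λ.λ.0))
  [2] λ.0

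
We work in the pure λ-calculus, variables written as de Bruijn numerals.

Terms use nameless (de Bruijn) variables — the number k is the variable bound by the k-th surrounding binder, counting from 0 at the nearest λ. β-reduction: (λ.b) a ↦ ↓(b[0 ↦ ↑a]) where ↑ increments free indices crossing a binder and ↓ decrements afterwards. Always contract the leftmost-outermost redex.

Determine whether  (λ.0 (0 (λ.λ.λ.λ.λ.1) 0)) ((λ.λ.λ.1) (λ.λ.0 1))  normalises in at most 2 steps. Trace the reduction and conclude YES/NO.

  start: (λ.0 (0 (λ.λ.λ.λ.λ.1) 0)) ((λ.λ.λ.1) (λ.λ.0 1))
  step 1: (λ.λ.λ.1) (λ.λ.0 1) ((λ.λ.λ.1) (λ.λ.0 1) (λ.λ.λ.λ.λ.1) ((λ.λ.λ.1) (λ.λ.0 1)))
  step 2: (λ.λ.1) ((λ.λ.λ.1) (λ.λ.0 1) (λ.λ.λ.λ.λ.1) ((λ.λ.λ.1) (λ.λ.0 1)))

Answer: NO — after 2 steps the term is (λ.λ.1) ((λ.λ.λ.1) (λ.λ.0 1) (λ.λ.λ.λ.λ.1) ((λ.λ.λ.1) (λ.λ.0 1))), not yet normal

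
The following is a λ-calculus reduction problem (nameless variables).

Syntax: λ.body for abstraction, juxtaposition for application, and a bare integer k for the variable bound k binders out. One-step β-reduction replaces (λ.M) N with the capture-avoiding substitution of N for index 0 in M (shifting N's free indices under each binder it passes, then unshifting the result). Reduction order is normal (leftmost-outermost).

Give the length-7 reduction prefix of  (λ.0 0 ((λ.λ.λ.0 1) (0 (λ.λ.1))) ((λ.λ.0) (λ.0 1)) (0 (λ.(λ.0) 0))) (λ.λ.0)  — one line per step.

  start: (λ.0 0 ((λ.λ.λ.0 1) (0 (λ.λ.1))) ((λ.λ.0) (λ.0 1)) (0 (λ.(λ.0) 0))) (λ.λ.0)
  step 1: (λ.λ.0) (λ.λ.0) ((λ.λ.λ.0 1) ((λ.λ.0) (λ.λ.1))) ((λ.λ.0) (λ.0 (λ.λ.0))) ((λ.λ.0) (λ.(λ.0) 0))
  step 2: (λ.0) ((λ.λ.λ.0 1) ((λ.λ.0) (λ.λ.1))) ((λ.λ.0) (λ.0 (λ.λ.0))) ((λ.λ.0) (λ.(λ.0) 0))
  step 3: (λ.λ.λ.0 1) ((λ.λ.0) (λ.λ.1)) ((λ.λ.0) (λ.0 (λ.λ.0))) ((λ.λ.0) (λ.(λ.0) 0))
  step 4: (λ.λ.0 1) ((λ.λ.0) (λ.0 (λ.λ.0))) ((λ.λ.0) (λ.(λ.0) 0))
  step 5: (λ.0 ((λ.λ.0) (λ.0 (λ.λ.0)))) ((λ.λ.0) (λ.(λ.0) 0))
  step 6: (λ.λ.0) (λ.(λ.0) 0) ((λ.λ.0) (λ.0 (λ.λ.0)))
  step 7: (λ.0) ((λ.λ.0) (λ.0 (λ.λ.0)))

Answer: after 7 steps: (λ.0) ((λ.λ.0) (λ.0 (λ.λ.0)))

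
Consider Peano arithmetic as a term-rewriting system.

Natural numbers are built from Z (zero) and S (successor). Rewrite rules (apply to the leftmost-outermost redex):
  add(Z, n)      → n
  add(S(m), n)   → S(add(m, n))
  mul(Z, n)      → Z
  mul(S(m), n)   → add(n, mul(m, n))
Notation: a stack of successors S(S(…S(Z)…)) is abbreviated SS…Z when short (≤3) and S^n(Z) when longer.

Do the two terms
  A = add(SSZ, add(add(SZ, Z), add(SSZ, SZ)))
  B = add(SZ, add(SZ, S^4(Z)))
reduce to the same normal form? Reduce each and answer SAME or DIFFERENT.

Answer: SAME — A ⇓ S^6(Z), B ⇓ S^6(Z)

Working:
Term A:
  start: add(SSZ, add(add(SZ, Z), add(SSZ, SZ)))
  →1  S(add(SZ, add(add(SZ, Z), add(SSZ, SZ))))
  →2  S(S(add(Z, add(add(SZ, Z), add(SSZ, SZ)))))
  →3  S(S(add(add(SZ, Z), add(SSZ, SZ))))
  →4  S(S(add(S(add(Z, Z)), add(SSZ, SZ))))
  →5  S(S(S(add(add(Z, Z), add(SSZ, SZ)))))
  →6  S(S(S(add(Z, add(SSZ, SZ)))))
  →7  S(S(S(add(SSZ, SZ))))
  →8  S(S(S(S(add(SZ, SZ)))))
  →9  S(S(S(S(S(add(Z, SZ))))))
  →10  S^6(Z)

Term B:
  start: add(SZ, add(SZ, S^4(Z)))
  →1  S(add(Z, add(SZ, S^4(Z))))
  →2  S(add(SZ, S^4(Z)))
  →3  S(S(add(Z, S^4(Z))))
  →4  S^6(Z)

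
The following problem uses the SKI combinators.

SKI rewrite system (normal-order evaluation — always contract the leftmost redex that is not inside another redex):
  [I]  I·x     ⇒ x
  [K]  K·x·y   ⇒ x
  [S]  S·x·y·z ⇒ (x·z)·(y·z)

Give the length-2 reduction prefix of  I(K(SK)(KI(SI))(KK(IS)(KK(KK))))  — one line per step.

  start: I(K(SK)(KI(SI))(KK(IS)(KK(KK))))
  step 1: K(SK)(KI(SI))(KK(IS)(KK(KK)))
  step 2: SK(KK(IS)(KK(KK)))

Answer: after 2 steps: SK(KK(IS)(KK(KK)))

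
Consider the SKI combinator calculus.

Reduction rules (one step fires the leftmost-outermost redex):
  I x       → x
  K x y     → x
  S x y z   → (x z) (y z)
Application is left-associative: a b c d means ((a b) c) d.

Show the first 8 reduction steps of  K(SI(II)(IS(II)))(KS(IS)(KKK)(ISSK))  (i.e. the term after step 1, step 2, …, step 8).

  start: K(SI(II)(IS(II)))(KS(IS)(KKK)(ISSK))
  [1] SI(II)(IS(II))
  [2] I(IS(II))(II(IS(II)))
  [3] IS(II)(II(IS(II)))
  [4] S(II)(II(IS(II)))
  [5] SI(II(IS(II)))
  [6] SI(I(IS(II)))
  [7] SI(IS(II))
  [8] SI(S(II))

Answer: after 8 steps: SI(S(II))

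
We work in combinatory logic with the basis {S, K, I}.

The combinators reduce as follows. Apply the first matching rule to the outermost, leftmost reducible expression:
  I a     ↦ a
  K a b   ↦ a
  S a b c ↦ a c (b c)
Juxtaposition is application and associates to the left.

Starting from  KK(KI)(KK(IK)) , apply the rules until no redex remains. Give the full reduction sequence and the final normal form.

  start: KK(KI)(KK(IK))
  step 1: K(KK(IK))
  step 2: KK

Answer: normal form = KK  (in 2 steps)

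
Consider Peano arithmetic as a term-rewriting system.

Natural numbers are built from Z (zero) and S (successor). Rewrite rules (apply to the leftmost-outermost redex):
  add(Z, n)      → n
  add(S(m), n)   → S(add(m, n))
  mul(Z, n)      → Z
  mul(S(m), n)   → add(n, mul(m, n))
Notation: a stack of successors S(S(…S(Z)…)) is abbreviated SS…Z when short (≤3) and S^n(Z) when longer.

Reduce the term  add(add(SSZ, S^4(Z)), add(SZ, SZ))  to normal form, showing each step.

  start: add(add(SSZ, S^4(Z)), add(SZ, SZ))
  →1  add(S(add(SZ, S^4(Z))), add(SZ, SZ))
  →2  S(add(add(SZ, S^4(Z)), add(SZ, SZ)))
  →3  S(add(S(add(Z, S^4(Z))), add(SZ, SZ)))
  →4  S(S(add(add(Z, S^4(Z)), add(SZ, SZ))))
  →5  S(S(add(S^4(Z), add(SZ, SZ))))
  →6  S(S(S(add(SSSZ, add(SZ, SZ)))))
  →7  S(S(S(S(add(SSZ, add(SZ, SZ))))))
  →8  S(S(S(S(S(add(SZ, add(SZ, SZ)))))))
  →9  S(S(S(S(S(S(add(Z, add(SZ, SZ))))))))
  →10  S(S(S(S(S(S(add(SZ, SZ)))))))
  →11  S(S(S(S(S(S(S(add(Z, SZ))))))))
  →12  S^8(Z)

Answer: normal form = S^8(Z)  (in 12 steps)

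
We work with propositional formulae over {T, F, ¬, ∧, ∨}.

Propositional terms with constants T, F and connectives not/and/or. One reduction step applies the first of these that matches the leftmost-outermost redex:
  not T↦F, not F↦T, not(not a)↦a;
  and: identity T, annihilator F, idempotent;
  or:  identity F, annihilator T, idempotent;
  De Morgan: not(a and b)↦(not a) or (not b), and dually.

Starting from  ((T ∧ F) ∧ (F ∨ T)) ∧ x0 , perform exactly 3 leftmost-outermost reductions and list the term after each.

  start: ((T ∧ F) ∧ (F ∨ T)) ∧ x0
  →1  (F ∧ (F ∨ T)) ∧ x0
  →2  F ∧ x0
  →3  F

Answer: after 3 steps: F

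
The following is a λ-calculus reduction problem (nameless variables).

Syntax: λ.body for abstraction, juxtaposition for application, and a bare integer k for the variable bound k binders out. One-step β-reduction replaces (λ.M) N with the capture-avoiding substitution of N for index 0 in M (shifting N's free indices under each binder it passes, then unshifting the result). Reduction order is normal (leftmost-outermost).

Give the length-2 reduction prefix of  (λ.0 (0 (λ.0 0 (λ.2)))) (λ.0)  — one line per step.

Answer: after 2 steps: (λ.0) (λ.0 0 (λ.λ.0))

Derivation:
  start: (λ.0 (0 (λ.0 0 (λ.2)))) (λ.0)
  →1  (λ.0) ((λ.0) (λ.0 0 (λ.λ.0)))
  →2  (λ.0) (λ.0 0 (λ.λ.0))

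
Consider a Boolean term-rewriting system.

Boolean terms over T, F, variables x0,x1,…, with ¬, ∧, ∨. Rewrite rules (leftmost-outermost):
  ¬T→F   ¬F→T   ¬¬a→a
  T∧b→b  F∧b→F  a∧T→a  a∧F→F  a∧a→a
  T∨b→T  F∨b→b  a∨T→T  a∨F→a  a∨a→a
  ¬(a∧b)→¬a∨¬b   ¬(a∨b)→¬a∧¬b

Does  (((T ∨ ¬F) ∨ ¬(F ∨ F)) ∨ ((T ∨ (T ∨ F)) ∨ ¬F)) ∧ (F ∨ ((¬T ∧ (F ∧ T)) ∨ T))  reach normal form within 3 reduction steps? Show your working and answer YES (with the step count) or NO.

Answer: NO — after 3 steps the term is T ∧ (F ∨ ((¬T ∧ (F ∧ T)) ∨ T)), not yet normal

Reduction:
  start: (((T ∨ ¬F) ∨ ¬(F ∨ F)) ∨ ((T ∨ (T ∨ F)) ∨ ¬F)) ∧ (F ∨ ((¬T ∧ (F ∧ T)) ∨ T))
  →1  ((T ∨ ¬(F ∨ F)) ∨ ((T ∨ (T ∨ F)) ∨ ¬F)) ∧ (F ∨ ((¬T ∧ (F ∧ T)) ∨ T))
  →2  (T ∨ ((T ∨ (T ∨ F)) ∨ ¬F)) ∧ (F ∨ ((¬T ∧ (F ∧ T)) ∨ T))
  →3  T ∧ (F ∨ ((¬T ∧ (F ∧ T)) ∨ T))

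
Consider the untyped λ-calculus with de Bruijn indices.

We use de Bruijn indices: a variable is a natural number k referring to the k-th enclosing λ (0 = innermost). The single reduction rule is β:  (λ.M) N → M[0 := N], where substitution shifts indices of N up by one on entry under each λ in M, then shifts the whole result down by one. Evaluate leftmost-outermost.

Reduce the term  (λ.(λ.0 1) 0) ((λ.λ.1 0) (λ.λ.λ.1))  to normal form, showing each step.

  start: (λ.(λ.0 1) 0) ((λ.λ.1 0) (λ.λ.λ.1))
  →1  (λ.0 ((λ.λ.1 0) (λ.λ.λ.1))) ((λ.λ.1 0) (λ.λ.λ.1))
  →2  (λ.λ.1 0) (λ.λ.λ.1) ((λ.λ.1 0) (λ.λ.λ.1))
  →3  (λ.(λ.λ.λ.1) 0) ((λ.λ.1 0) (λ.λ.λ.1))
  →4  (λ.λ.λ.1) ((λ.λ.1 0) (λ.λ.λ.1))
  →5  λ.λ.1

Answer: normal form = λ.λ.1  (in 5 steps)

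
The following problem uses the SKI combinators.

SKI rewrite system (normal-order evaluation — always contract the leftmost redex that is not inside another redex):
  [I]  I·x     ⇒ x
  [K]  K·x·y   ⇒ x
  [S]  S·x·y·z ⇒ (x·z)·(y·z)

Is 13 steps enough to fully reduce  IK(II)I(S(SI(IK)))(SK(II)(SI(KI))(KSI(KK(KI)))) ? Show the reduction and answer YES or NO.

Answer: YES — reaches normal form S(SIK)(SKI) in 12 ≤ 13 steps

Reduction:
  start: IK(II)I(S(SI(IK)))(SK(II)(SI(KI))(KSI(KK(KI))))
  [1] K(II)I(S(SI(IK)))(SK(II)(SI(KI))(KSI(KK(KI))))
  [2] II(S(SI(IK)))(SK(II)(SI(KI))(KSI(KK(KI))))
  [3] I(S(SI(IK)))(SK(II)(SI(KI))(KSI(KK(KI))))
  [4] S(SI(IK))(SK(II)(SI(KI))(KSI(KK(KI))))
  [5] S(SIK)(SK(II)(SI(KI))(KSI(KK(KI))))
  [6] S(SIK)(K(SI(KI))(II(SI(KI)))(KSI(KK(KI))))
  [7] S(SIK)(SI(KI)(KSI(KK(KI))))
  [8] S(SIK)(I(KSI(KK(KI)))(KI(KSI(KK(KI)))))
  [9] S(SIK)(KSI(KK(KI))(KI(KSI(KK(KI)))))
  [10] S(SIK)(S(KK(KI))(KI(KSI(KK(KI)))))
  [11] S(SIK)(SK(KI(KSI(KK(KI)))))
  [12] S(SIK)(SKI)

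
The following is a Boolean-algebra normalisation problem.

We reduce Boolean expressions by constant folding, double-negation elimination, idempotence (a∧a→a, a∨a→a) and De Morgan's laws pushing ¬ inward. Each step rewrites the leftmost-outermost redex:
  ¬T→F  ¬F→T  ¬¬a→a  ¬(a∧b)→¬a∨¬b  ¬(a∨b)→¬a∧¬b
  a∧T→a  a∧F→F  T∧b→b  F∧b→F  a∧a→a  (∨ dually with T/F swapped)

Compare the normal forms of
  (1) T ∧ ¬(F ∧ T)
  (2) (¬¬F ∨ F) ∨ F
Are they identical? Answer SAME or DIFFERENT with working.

Term A:
  start: T ∧ ¬(F ∧ T)
  →1  ¬(F ∧ T)
  →2  ¬F ∨ ¬T
  →3  T ∨ ¬T
  →4  T

Term B:
  start: (¬¬F ∨ F) ∨ F
  →1  ¬¬F ∨ F
  →2  ¬¬F
  →3  F

Answer: DIFFERENT — A ⇓ T, B ⇓ F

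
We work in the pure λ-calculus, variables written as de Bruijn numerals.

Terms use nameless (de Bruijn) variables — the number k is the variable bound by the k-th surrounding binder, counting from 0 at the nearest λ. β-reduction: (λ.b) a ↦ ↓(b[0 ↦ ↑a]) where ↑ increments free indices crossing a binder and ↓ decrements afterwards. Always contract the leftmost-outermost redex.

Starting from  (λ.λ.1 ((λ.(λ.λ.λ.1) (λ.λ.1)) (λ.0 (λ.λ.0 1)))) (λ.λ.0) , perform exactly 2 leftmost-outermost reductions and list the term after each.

  start: (λ.λ.1 ((λ.(λ.λ.λ.1) (λ.λ.1)) (λ.0 (λ.λ.0 1)))) (λ.λ.0)
  step 1: λ.(λ.λ.0) ((λ.(λ.λ.λ.1) (λ.λ.1)) (λ.0 (λ.λ.0 1)))
  step 2: λ.λ.0

Answer: after 2 steps: λ.λ.0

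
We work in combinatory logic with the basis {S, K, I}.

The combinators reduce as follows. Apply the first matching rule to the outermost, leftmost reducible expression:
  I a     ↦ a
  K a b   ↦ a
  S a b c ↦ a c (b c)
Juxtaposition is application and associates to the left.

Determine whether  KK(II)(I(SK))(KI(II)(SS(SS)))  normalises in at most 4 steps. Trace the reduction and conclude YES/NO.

Answer: YES — reaches normal form SK in 3 ≤ 4 steps

Derivation:
  start: KK(II)(I(SK))(KI(II)(SS(SS)))
  step 1: K(I(SK))(KI(II)(SS(SS)))
  step 2: I(SK)
  step 3: SK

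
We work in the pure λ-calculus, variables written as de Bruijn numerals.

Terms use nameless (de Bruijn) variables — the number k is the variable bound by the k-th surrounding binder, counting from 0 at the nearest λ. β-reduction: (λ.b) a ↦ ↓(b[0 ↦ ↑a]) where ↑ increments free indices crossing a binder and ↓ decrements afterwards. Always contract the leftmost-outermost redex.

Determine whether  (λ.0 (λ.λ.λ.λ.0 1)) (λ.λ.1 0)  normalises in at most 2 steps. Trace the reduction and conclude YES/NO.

  start: (λ.0 (λ.λ.λ.λ.0 1)) (λ.λ.1 0)
  →1  (λ.λ.1 0) (λ.λ.λ.λ.0 1)
  →2  λ.(λ.λ.λ.λ.0 1) 0

Answer: NO — after 2 steps the term is λ.(λ.λ.λ.λ.0 1) 0, not yet normal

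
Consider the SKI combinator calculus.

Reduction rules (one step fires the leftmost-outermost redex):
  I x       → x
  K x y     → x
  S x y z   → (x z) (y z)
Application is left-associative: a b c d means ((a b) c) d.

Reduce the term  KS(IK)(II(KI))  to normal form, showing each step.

  start: KS(IK)(II(KI))
  [1] S(II(KI))
  [2] S(I(KI))
  [3] S(KI)

Answer: normal form = S(KI)  (in 3 steps)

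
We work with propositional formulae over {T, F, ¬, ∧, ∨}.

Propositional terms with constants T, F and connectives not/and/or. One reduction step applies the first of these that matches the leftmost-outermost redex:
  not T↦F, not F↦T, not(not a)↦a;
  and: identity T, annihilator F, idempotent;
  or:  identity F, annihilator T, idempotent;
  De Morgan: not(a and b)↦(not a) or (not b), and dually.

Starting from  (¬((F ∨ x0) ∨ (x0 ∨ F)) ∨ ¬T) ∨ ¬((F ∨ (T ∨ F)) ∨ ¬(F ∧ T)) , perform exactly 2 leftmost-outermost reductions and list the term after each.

Answer: after 2 steps: (((¬F ∧ ¬x0) ∧ ¬(x0 ∨ F)) ∨ ¬T) ∨ ¬((F ∨ (T ∨ F)) ∨ ¬(F ∧ T))

Reduction:
  start: (¬((F ∨ x0) ∨ (x0 ∨ F)) ∨ ¬T) ∨ ¬((F ∨ (T ∨ F)) ∨ ¬(F ∧ T))
  [1] ((¬(F ∨ x0) ∧ ¬(x0 ∨ F)) ∨ ¬T) ∨ ¬((F ∨ (T ∨ F)) ∨ ¬(F ∧ T))
  [2] (((¬F ∧ ¬x0) ∧ ¬(x0 ∨ F)) ∨ ¬T) ∨ ¬((F ∨ (T ∨ F)) ∨ ¬(F ∧ T))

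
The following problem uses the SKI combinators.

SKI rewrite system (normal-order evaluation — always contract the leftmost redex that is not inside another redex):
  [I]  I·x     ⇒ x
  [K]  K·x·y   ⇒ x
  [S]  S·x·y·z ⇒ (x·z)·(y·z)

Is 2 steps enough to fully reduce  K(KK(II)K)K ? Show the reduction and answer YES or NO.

Answer: YES — reaches normal form KK in 2 ≤ 2 steps

Derivation:
  start: K(KK(II)K)K
  step 1: KK(II)K
  step 2: KK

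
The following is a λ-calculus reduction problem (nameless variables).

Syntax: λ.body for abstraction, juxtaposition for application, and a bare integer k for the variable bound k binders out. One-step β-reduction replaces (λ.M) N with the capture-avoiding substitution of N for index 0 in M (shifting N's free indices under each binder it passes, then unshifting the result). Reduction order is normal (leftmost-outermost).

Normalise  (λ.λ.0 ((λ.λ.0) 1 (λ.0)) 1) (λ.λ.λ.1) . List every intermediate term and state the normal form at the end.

Answer: normal form = λ.0 (λ.0) (λ.λ.λ.1)  (in 3 steps)

Derivation:
  start: (λ.λ.0 ((λ.λ.0) 1 (λ.0)) 1) (λ.λ.λ.1)
  [1] λ.0 ((λ.λ.0) (λ.λ.λ.1) (λ.0)) (λ.λ.λ.1)
  [2] λ.0 ((λ.0) (λ.0)) (λ.λ.λ.1)
  [3] λ.0 (λ.0) (λ.λ.λ.1)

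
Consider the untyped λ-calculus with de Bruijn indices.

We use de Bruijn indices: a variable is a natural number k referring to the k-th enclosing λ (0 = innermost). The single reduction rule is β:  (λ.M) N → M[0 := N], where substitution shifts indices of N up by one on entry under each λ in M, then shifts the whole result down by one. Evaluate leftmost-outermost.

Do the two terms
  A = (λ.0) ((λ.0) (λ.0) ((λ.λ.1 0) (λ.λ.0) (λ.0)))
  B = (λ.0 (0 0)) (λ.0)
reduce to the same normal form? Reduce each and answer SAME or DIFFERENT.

Answer: SAME — A ⇓ λ.0, B ⇓ λ.0

Reduction:
Term A:
  start: (λ.0) ((λ.0) (λ.0) ((λ.λ.1 0) (λ.λ.0) (λ.0)))
  step 1: (λ.0) (λ.0) ((λ.λ.1 0) (λ.λ.0) (λ.0))
  step 2: (λ.0) ((λ.λ.1 0) (λ.λ.0) (λ.0))
  step 3: (λ.λ.1 0) (λ.λ.0) (λ.0)
  step 4: (λ.(λ.λ.0) 0) (λ.0)
  step 5: (λ.λ.0) (λ.0)
  step 6: λ.0

Term B:
  start: (λ.0 (0 0)) (λ.0)
  step 1: (λ.0) ((λ.0) (λ.0))
  step 2: (λ.0) (λ.0)
  step 3: λ.0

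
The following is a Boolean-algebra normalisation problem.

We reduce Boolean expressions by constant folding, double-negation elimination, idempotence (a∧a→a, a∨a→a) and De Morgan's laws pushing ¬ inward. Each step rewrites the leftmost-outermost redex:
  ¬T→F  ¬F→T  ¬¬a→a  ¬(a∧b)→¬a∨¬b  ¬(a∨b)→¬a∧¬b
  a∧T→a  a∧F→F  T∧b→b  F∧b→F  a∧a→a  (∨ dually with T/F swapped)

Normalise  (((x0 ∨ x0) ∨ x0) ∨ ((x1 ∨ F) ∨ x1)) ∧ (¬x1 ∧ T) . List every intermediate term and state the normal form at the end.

  start: (((x0 ∨ x0) ∨ x0) ∨ ((x1 ∨ F) ∨ x1)) ∧ (¬x1 ∧ T)
  →1  ((x0 ∨ x0) ∨ ((x1 ∨ F) ∨ x1)) ∧ (¬x1 ∧ T)
  →2  (x0 ∨ ((x1 ∨ F) ∨ x1)) ∧ (¬x1 ∧ T)
  →3  (x0 ∨ (x1 ∨ x1)) ∧ (¬x1 ∧ T)
  →4  (x0 ∨ x1) ∧ (¬x1 ∧ T)
  →5  (x0 ∨ x1) ∧ ¬x1

Answer: normal form = (x0 ∨ x1) ∧ ¬x1  (in 5 steps)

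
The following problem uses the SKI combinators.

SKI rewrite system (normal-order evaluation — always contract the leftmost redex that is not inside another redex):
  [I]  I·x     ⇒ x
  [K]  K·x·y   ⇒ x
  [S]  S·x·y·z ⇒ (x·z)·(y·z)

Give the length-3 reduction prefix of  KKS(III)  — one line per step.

Answer: after 3 steps: KI

Derivation:
  start: KKS(III)
  step 1: K(III)
  step 2: K(II)
  step 3: KI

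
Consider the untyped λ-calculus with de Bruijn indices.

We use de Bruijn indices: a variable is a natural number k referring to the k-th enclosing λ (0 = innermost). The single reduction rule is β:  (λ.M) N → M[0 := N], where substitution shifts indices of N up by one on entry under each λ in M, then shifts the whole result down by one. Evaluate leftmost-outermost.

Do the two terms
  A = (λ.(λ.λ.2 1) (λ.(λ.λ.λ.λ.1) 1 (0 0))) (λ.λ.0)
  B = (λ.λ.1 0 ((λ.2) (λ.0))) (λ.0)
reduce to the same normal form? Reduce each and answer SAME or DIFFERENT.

Term A:
  start: (λ.(λ.λ.2 1) (λ.(λ.λ.λ.λ.1) 1 (0 0))) (λ.λ.0)
  [1] (λ.λ.(λ.λ.0) 1) (λ.(λ.λ.λ.λ.1) (λ.λ.0) (0 0))
  [2] λ.(λ.λ.0) (λ.(λ.λ.λ.λ.1) (λ.λ.0) (0 0))
  [3] λ.λ.0

Term B:
  start: (λ.λ.1 0 ((λ.2) (λ.0))) (λ.0)
  [1] λ.(λ.0) 0 ((λ.λ.0) (λ.0))
  [2] λ.0 ((λ.λ.0) (λ.0))
  [3] λ.0 (λ.0)

Answer: DIFFERENT — A ⇓ λ.λ.0, B ⇓ λ.0 (λ.0)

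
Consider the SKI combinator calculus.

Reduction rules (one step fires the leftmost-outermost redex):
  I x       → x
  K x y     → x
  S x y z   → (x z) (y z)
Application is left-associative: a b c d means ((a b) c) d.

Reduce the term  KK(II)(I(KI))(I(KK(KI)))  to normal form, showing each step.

Answer: normal form = KI  (in 3 steps)

Reduction:
  start: KK(II)(I(KI))(I(KK(KI)))
  step 1: K(I(KI))(I(KK(KI)))
  step 2: I(KI)
  step 3: KI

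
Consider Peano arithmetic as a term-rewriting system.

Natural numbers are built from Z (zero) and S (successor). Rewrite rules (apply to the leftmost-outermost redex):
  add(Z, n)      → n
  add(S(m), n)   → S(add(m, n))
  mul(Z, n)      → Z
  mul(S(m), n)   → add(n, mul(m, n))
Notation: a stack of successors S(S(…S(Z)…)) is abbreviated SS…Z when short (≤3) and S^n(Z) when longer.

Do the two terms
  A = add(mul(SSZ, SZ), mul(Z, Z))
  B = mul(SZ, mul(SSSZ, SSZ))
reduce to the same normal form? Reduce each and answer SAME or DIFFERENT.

Answer: DIFFERENT — A ⇓ SSZ, B ⇓ S^6(Z)

Derivation:
Term A:
  start: add(mul(SSZ, SZ), mul(Z, Z))
  →1  add(add(SZ, mul(SZ, SZ)), mul(Z, Z))
  →2  add(S(add(Z, mul(SZ, SZ))), mul(Z, Z))
  →3  S(add(add(Z, mul(SZ, SZ)), mul(Z, Z)))
  →4  S(add(mul(SZ, SZ), mul(Z, Z)))
  →5  S(add(add(SZ, mul(Z, SZ)), mul(Z, Z)))
  →6  S(add(S(add(Z, mul(Z, SZ))), mul(Z, Z)))
  →7  S(S(add(add(Z, mul(Z, SZ)), mul(Z, Z))))
  →8  S(S(add(mul(Z, SZ), mul(Z, Z))))
  →9  S(S(add(Z, mul(Z, Z))))
  →10  S(S(mul(Z, Z)))
  →11  SSZ

Term B:
  start: mul(SZ, mul(SSSZ, SSZ))
  →1  add(mul(SSSZ, SSZ), mul(Z, mul(SSSZ, SSZ)))
  →2  add(add(SSZ, mul(SSZ, SSZ)), mul(Z, mul(SSSZ, SSZ)))
  →3  add(S(add(SZ, mul(SSZ, SSZ))), mul(Z, mul(SSSZ, SSZ)))
  →4  S(add(add(SZ, mul(SSZ, SSZ)), mul(Z, mul(SSSZ, SSZ))))
  →5  S(add(S(add(Z, mul(SSZ, SSZ))), mul(Z, mul(SSSZ, SSZ))))
  →6  S(S(add(add(Z, mul(SSZ, SSZ)), mul(Z, mul(SSSZ, SSZ)))))
  →7  S(S(add(mul(SSZ, SSZ), mul(Z, mul(SSSZ, SSZ)))))
  →8  S(S(add(add(SSZ, mul(SZ, SSZ)), mul(Z, mul(SSSZ, SSZ)))))
  →9  S(S(add(S(add(SZ, mul(SZ, SSZ))), mul(Z, mul(SSSZ, SSZ)))))
  →10  S(S(S(add(add(SZ, mul(SZ, SSZ)), mul(Z, mul(SSSZ, SSZ))))))
  →11  S(S(S(add(S(add(Z, mul(SZ, SSZ))), mul(Z, mul(SSSZ, SSZ))))))
  →12  S(S(S(S(add(add(Z, mul(SZ, SSZ)), mul(Z, mul(SSSZ, SSZ)))))))
  →13  S(S(S(S(add(mul(SZ, SSZ), mul(Z, mul(SSSZ, SSZ)))))))
  →14  S(S(S(S(add(add(SSZ, mul(Z, SSZ)), mul(Z, mul(SSSZ, SSZ)))))))
  →15  S(S(S(S(add(S(add(SZ, mul(Z, SSZ))), mul(Z, mul(SSSZ, SSZ)))))))
  →16  S(S(S(S(S(add(add(SZ, mul(Z, SSZ)), mul(Z, mul(SSSZ, SSZ))))))))
  →17  S(S(S(S(S(add(S(add(Z, mul(Z, SSZ))), mul(Z, mul(SSSZ, SSZ))))))))
  →18  S(S(S(S(S(S(add(add(Z, mul(Z, SSZ)), mul(Z, mul(SSSZ, SSZ)))))))))
  →19  S(S(S(S(S(S(add(mul(Z, SSZ), mul(Z, mul(SSSZ, SSZ)))))))))
  →20  S(S(S(S(S(S(add(Z, mul(Z, mul(SSSZ, SSZ)))))))))
  →21  S(S(S(S(S(S(mul(Z, mul(SSSZ, SSZ))))))))
  →22  S^6(Z)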